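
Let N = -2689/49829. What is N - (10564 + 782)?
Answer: -565362523/49829 ≈ -11346.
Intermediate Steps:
N = -2689/49829 (N = -2689*1/49829 = -2689/49829 ≈ -0.053965)
N - (10564 + 782) = -2689/49829 - (10564 + 782) = -2689/49829 - 1*11346 = -2689/49829 - 11346 = -565362523/49829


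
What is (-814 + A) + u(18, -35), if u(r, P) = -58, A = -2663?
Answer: -3535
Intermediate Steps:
(-814 + A) + u(18, -35) = (-814 - 2663) - 58 = -3477 - 58 = -3535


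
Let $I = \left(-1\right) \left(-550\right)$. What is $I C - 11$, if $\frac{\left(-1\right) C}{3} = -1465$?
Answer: $2417239$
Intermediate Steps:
$I = 550$
$C = 4395$ ($C = \left(-3\right) \left(-1465\right) = 4395$)
$I C - 11 = 550 \cdot 4395 - 11 = 2417250 - 11 = 2417239$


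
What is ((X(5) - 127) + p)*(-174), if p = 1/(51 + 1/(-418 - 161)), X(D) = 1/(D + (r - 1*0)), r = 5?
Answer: 1629738027/73820 ≈ 22077.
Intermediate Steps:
X(D) = 1/(5 + D) (X(D) = 1/(D + (5 - 1*0)) = 1/(D + (5 + 0)) = 1/(D + 5) = 1/(5 + D))
p = 579/29528 (p = 1/(51 + 1/(-579)) = 1/(51 - 1/579) = 1/(29528/579) = 579/29528 ≈ 0.019608)
((X(5) - 127) + p)*(-174) = ((1/(5 + 5) - 127) + 579/29528)*(-174) = ((1/10 - 127) + 579/29528)*(-174) = ((⅒ - 127) + 579/29528)*(-174) = (-1269/10 + 579/29528)*(-174) = -18732621/147640*(-174) = 1629738027/73820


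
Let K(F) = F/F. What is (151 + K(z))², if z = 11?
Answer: 23104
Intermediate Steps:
K(F) = 1
(151 + K(z))² = (151 + 1)² = 152² = 23104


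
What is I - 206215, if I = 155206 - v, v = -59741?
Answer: 8732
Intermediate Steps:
I = 214947 (I = 155206 - 1*(-59741) = 155206 + 59741 = 214947)
I - 206215 = 214947 - 206215 = 8732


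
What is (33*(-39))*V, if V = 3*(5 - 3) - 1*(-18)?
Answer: -30888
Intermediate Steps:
V = 24 (V = 3*2 + 18 = 6 + 18 = 24)
(33*(-39))*V = (33*(-39))*24 = -1287*24 = -30888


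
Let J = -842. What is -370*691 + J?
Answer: -256512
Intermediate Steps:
-370*691 + J = -370*691 - 842 = -255670 - 842 = -256512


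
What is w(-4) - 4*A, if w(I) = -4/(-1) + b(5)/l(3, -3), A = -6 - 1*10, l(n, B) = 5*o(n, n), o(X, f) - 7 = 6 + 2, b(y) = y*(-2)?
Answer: 1018/15 ≈ 67.867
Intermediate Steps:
b(y) = -2*y
o(X, f) = 15 (o(X, f) = 7 + (6 + 2) = 7 + 8 = 15)
l(n, B) = 75 (l(n, B) = 5*15 = 75)
A = -16 (A = -6 - 10 = -16)
w(I) = 58/15 (w(I) = -4/(-1) - 2*5/75 = -4*(-1) - 10*1/75 = 4 - 2/15 = 58/15)
w(-4) - 4*A = 58/15 - 4*(-16) = 58/15 + 64 = 1018/15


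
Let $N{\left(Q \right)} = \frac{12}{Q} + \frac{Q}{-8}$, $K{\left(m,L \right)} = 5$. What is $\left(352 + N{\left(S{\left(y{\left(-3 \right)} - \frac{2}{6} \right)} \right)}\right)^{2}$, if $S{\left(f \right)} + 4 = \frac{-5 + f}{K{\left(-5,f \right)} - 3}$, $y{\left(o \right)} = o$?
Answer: $\frac{683679268801}{5531904} \approx 1.2359 \cdot 10^{5}$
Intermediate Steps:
$S{\left(f \right)} = - \frac{13}{2} + \frac{f}{2}$ ($S{\left(f \right)} = -4 + \frac{-5 + f}{5 - 3} = -4 + \frac{-5 + f}{2} = -4 + \left(-5 + f\right) \frac{1}{2} = -4 + \left(- \frac{5}{2} + \frac{f}{2}\right) = - \frac{13}{2} + \frac{f}{2}$)
$N{\left(Q \right)} = \frac{12}{Q} - \frac{Q}{8}$ ($N{\left(Q \right)} = \frac{12}{Q} + Q \left(- \frac{1}{8}\right) = \frac{12}{Q} - \frac{Q}{8}$)
$\left(352 + N{\left(S{\left(y{\left(-3 \right)} - \frac{2}{6} \right)} \right)}\right)^{2} = \left(352 - \left(- \frac{12}{- \frac{13}{2} + \frac{-3 - \frac{2}{6}}{2}} + \frac{- \frac{13}{2} + \frac{-3 - \frac{2}{6}}{2}}{8}\right)\right)^{2} = \left(352 - \left(- \frac{12}{- \frac{13}{2} + \frac{-3 - \frac{1}{3}}{2}} + \frac{- \frac{13}{2} + \frac{-3 - \frac{1}{3}}{2}}{8}\right)\right)^{2} = \left(352 - \left(- \frac{12}{- \frac{13}{2} + \frac{1}{2} \left(- \frac{10}{3}\right)} + \frac{- \frac{13}{2} + \frac{1}{2} \left(- \frac{10}{3}\right)}{8}\right)\right)^{2} = \left(352 - \left(- \frac{12}{- \frac{13}{2} - \frac{5}{3}} + \frac{- \frac{13}{2} - \frac{5}{3}}{8}\right)\right)^{2} = \left(352 + \left(\frac{12}{- \frac{49}{6}} - - \frac{49}{48}\right)\right)^{2} = \left(352 + \left(12 \left(- \frac{6}{49}\right) + \frac{49}{48}\right)\right)^{2} = \left(352 + \left(- \frac{72}{49} + \frac{49}{48}\right)\right)^{2} = \left(352 - \frac{1055}{2352}\right)^{2} = \left(\frac{826849}{2352}\right)^{2} = \frac{683679268801}{5531904}$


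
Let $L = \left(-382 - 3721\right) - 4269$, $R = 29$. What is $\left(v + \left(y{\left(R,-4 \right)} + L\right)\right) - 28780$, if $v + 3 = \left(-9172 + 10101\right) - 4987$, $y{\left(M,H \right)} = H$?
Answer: $-41217$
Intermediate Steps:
$L = -8372$ ($L = -4103 - 4269 = -8372$)
$v = -4061$ ($v = -3 + \left(\left(-9172 + 10101\right) - 4987\right) = -3 + \left(929 - 4987\right) = -3 - 4058 = -4061$)
$\left(v + \left(y{\left(R,-4 \right)} + L\right)\right) - 28780 = \left(-4061 - 8376\right) - 28780 = -12437 - 28780 = -41217$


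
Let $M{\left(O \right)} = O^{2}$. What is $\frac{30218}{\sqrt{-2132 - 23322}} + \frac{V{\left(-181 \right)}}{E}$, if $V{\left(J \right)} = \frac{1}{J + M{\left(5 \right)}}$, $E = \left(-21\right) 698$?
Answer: $\frac{1}{2286648} - \frac{15109 i \sqrt{25454}}{12727} \approx 4.3732 \cdot 10^{-7} - 189.4 i$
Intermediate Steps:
$E = -14658$
$V{\left(J \right)} = \frac{1}{25 + J}$ ($V{\left(J \right)} = \frac{1}{J + 5^{2}} = \frac{1}{J + 25} = \frac{1}{25 + J}$)
$\frac{30218}{\sqrt{-2132 - 23322}} + \frac{V{\left(-181 \right)}}{E} = \frac{30218}{\sqrt{-2132 - 23322}} + \frac{1}{\left(25 - 181\right) \left(-14658\right)} = \frac{30218}{\sqrt{-25454}} + \frac{1}{-156} \left(- \frac{1}{14658}\right) = \frac{30218}{i \sqrt{25454}} - - \frac{1}{2286648} = 30218 \left(- \frac{i \sqrt{25454}}{25454}\right) + \frac{1}{2286648} = - \frac{15109 i \sqrt{25454}}{12727} + \frac{1}{2286648} = \frac{1}{2286648} - \frac{15109 i \sqrt{25454}}{12727}$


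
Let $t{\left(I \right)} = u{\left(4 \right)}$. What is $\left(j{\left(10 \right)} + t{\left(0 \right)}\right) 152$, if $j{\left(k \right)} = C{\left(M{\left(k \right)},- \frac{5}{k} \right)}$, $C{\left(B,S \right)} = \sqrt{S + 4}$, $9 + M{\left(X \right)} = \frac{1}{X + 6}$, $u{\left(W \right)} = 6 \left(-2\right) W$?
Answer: $-7296 + 76 \sqrt{14} \approx -7011.6$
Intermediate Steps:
$u{\left(W \right)} = - 12 W$
$t{\left(I \right)} = -48$ ($t{\left(I \right)} = \left(-12\right) 4 = -48$)
$M{\left(X \right)} = -9 + \frac{1}{6 + X}$ ($M{\left(X \right)} = -9 + \frac{1}{X + 6} = -9 + \frac{1}{6 + X}$)
$C{\left(B,S \right)} = \sqrt{4 + S}$
$j{\left(k \right)} = \sqrt{4 - \frac{5}{k}}$
$\left(j{\left(10 \right)} + t{\left(0 \right)}\right) 152 = \left(\sqrt{4 - \frac{5}{10}} - 48\right) 152 = \left(\sqrt{4 - \frac{1}{2}} - 48\right) 152 = \left(\sqrt{\frac{7}{2}} - 48\right) 152 = \left(\frac{\sqrt{14}}{2} - 48\right) 152 = \left(-48 + \frac{\sqrt{14}}{2}\right) 152 = -7296 + 76 \sqrt{14}$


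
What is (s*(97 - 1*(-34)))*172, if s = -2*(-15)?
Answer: 675960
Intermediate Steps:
s = 30
(s*(97 - 1*(-34)))*172 = (30*(97 - 1*(-34)))*172 = (30*(97 + 34))*172 = (30*131)*172 = 3930*172 = 675960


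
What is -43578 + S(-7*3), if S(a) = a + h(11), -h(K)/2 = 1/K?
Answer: -479591/11 ≈ -43599.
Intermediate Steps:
h(K) = -2/K
S(a) = -2/11 + a (S(a) = a - 2/11 = -2/11 + a)
-43578 + S(-7*3) = -43578 + (-2/11 - 7*3) = -43578 + (-2/11 - 21) = -43578 - 233/11 = -479591/11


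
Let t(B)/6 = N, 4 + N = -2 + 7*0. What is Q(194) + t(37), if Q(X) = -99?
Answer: -135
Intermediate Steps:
N = -6 (N = -4 + (-2 + 7*0) = -4 + (-2 + 0) = -4 - 2 = -6)
t(B) = -36 (t(B) = 6*(-6) = -36)
Q(194) + t(37) = -99 - 36 = -135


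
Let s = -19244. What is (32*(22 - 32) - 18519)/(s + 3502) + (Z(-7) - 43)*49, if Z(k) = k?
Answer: -38549061/15742 ≈ -2448.8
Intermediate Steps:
(32*(22 - 32) - 18519)/(s + 3502) + (Z(-7) - 43)*49 = (32*(22 - 32) - 18519)/(-19244 + 3502) + (-7 - 43)*49 = (32*(-10) - 18519)/(-15742) - 50*49 = (-320 - 18519)*(-1/15742) - 2450 = -18839*(-1/15742) - 2450 = 18839/15742 - 2450 = -38549061/15742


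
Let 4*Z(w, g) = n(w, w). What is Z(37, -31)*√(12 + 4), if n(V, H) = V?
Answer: 37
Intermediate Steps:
Z(w, g) = w/4
Z(37, -31)*√(12 + 4) = ((¼)*37)*√(12 + 4) = 37*√16/4 = (37/4)*4 = 37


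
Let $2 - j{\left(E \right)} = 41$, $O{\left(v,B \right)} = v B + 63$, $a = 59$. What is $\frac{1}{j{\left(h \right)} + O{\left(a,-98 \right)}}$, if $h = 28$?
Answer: $- \frac{1}{5758} \approx -0.00017367$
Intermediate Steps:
$O{\left(v,B \right)} = 63 + B v$ ($O{\left(v,B \right)} = B v + 63 = 63 + B v$)
$j{\left(E \right)} = -39$ ($j{\left(E \right)} = 2 - 41 = -39$)
$\frac{1}{j{\left(h \right)} + O{\left(a,-98 \right)}} = \frac{1}{-39 + \left(63 - 5782\right)} = \frac{1}{-39 - 5719} = \frac{1}{-5758} = - \frac{1}{5758}$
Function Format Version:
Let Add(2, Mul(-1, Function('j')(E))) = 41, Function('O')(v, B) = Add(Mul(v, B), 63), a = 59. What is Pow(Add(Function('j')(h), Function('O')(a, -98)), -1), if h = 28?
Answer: Rational(-1, 5758) ≈ -0.00017367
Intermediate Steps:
Function('O')(v, B) = Add(63, Mul(B, v)) (Function('O')(v, B) = Add(Mul(B, v), 63) = Add(63, Mul(B, v)))
Function('j')(E) = -39 (Function('j')(E) = Add(2, Mul(-1, 41)) = Add(2, -41) = -39)
Pow(Add(Function('j')(h), Function('O')(a, -98)), -1) = Pow(Add(-39, Add(63, Mul(-98, 59))), -1) = Pow(Add(-39, Add(63, -5782)), -1) = Pow(Add(-39, -5719), -1) = Pow(-5758, -1) = Rational(-1, 5758)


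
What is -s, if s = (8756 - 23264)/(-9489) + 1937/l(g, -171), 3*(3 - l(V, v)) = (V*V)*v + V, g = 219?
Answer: -13226333783/8646715241 ≈ -1.5296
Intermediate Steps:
l(V, v) = 3 - V/3 - v*V²/3 (l(V, v) = 3 - ((V*V)*v + V)/3 = 3 - (V²*v + V)/3 = 3 - (v*V² + V)/3 = 3 - (V + v*V²)/3 = 3 + (-V/3 - v*V²/3) = 3 - V/3 - v*V²/3)
s = 13226333783/8646715241 (s = (8756 - 23264)/(-9489) + 1937/(3 - ⅓*219 - ⅓*(-171)*219²) = -14508*(-1/9489) + 1937/(3 - 73 - ⅓*(-171)*47961) = 4836/3163 + 1937/(3 - 73 + 2733777) = 4836/3163 + 1937/2733707 = 13226333783/8646715241 ≈ 1.5296)
-s = -1*13226333783/8646715241 = -13226333783/8646715241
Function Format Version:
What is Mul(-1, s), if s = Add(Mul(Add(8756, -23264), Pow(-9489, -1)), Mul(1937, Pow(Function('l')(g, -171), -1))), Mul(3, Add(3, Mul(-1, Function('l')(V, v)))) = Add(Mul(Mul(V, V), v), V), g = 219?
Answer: Rational(-13226333783, 8646715241) ≈ -1.5296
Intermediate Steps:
Function('l')(V, v) = Add(3, Mul(Rational(-1, 3), V), Mul(Rational(-1, 3), v, Pow(V, 2))) (Function('l')(V, v) = Add(3, Mul(Rational(-1, 3), Add(Mul(Mul(V, V), v), V))) = Add(3, Mul(Rational(-1, 3), Add(Mul(Pow(V, 2), v), V))) = Add(3, Mul(Rational(-1, 3), Add(Mul(v, Pow(V, 2)), V))) = Add(3, Mul(Rational(-1, 3), Add(V, Mul(v, Pow(V, 2))))) = Add(3, Add(Mul(Rational(-1, 3), V), Mul(Rational(-1, 3), v, Pow(V, 2)))) = Add(3, Mul(Rational(-1, 3), V), Mul(Rational(-1, 3), v, Pow(V, 2))))
s = Rational(13226333783, 8646715241) (s = Add(Mul(Add(8756, -23264), Pow(-9489, -1)), Mul(1937, Pow(Add(3, Mul(Rational(-1, 3), 219), Mul(Rational(-1, 3), -171, Pow(219, 2))), -1))) = Add(Mul(-14508, Rational(-1, 9489)), Mul(1937, Pow(Add(3, -73, Mul(Rational(-1, 3), -171, 47961)), -1))) = Add(Rational(4836, 3163), Mul(1937, Pow(Add(3, -73, 2733777), -1))) = Add(Rational(4836, 3163), Mul(1937, Pow(2733707, -1))) = Add(Rational(4836, 3163), Mul(1937, Rational(1, 2733707))) = Add(Rational(4836, 3163), Rational(1937, 2733707)) = Rational(13226333783, 8646715241) ≈ 1.5296)
Mul(-1, s) = Mul(-1, Rational(13226333783, 8646715241)) = Rational(-13226333783, 8646715241)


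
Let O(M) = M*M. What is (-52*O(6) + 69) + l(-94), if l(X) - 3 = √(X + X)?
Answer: -1800 + 2*I*√47 ≈ -1800.0 + 13.711*I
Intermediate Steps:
O(M) = M²
l(X) = 3 + √2*√X (l(X) = 3 + √(X + X) = 3 + √(2*X) = 3 + √2*√X)
(-52*O(6) + 69) + l(-94) = (-52*6² + 69) + (3 + √2*√(-94)) = (-52*36 + 69) + (3 + √2*(I*√94)) = (-1872 + 69) + (3 + 2*I*√47) = -1803 + (3 + 2*I*√47) = -1800 + 2*I*√47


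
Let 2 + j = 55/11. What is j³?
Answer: 27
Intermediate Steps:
j = 3 (j = -2 + 55/11 = -2 + 55*(1/11) = -2 + 5 = 3)
j³ = 3³ = 27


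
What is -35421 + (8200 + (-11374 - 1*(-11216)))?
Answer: -27379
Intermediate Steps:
-35421 + (8200 + (-11374 - 1*(-11216))) = -35421 + (8200 + (-11374 + 11216)) = -35421 + (8200 - 158) = -35421 + 8042 = -27379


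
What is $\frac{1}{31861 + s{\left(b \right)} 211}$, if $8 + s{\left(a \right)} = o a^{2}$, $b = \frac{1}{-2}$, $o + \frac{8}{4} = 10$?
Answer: $\frac{1}{30595} \approx 3.2685 \cdot 10^{-5}$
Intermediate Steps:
$o = 8$ ($o = -2 + 10 = 8$)
$b = - \frac{1}{2} \approx -0.5$
$s{\left(a \right)} = -8 + 8 a^{2}$
$\frac{1}{31861 + s{\left(b \right)} 211} = \frac{1}{31861 + \left(-8 + 8 \left(- \frac{1}{2}\right)^{2}\right) 211} = \frac{1}{31861 + \left(-8 + 8 \cdot \frac{1}{4}\right) 211} = \frac{1}{31861 + \left(-8 + 2\right) 211} = \frac{1}{31861 - 1266} = \frac{1}{30595}$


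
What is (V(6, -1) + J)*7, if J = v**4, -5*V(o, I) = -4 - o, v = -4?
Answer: 1806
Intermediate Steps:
V(o, I) = 4/5 + o/5 (V(o, I) = -(-4 - o)/5 = 4/5 + o/5)
J = 256 (J = (-4)**4 = 256)
(V(6, -1) + J)*7 = ((4/5 + (1/5)*6) + 256)*7 = ((4/5 + 6/5) + 256)*7 = (2 + 256)*7 = 258*7 = 1806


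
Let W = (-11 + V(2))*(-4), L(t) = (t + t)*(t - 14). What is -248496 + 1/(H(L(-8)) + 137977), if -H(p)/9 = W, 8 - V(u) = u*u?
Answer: -34224111599/137725 ≈ -2.4850e+5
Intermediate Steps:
V(u) = 8 - u² (V(u) = 8 - u*u = 8 - u²)
L(t) = 2*t*(-14 + t) (L(t) = (2*t)*(-14 + t) = 2*t*(-14 + t))
W = 28 (W = (-11 + (8 - 1*2²))*(-4) = (-11 + (8 - 1*4))*(-4) = (-11 + (8 - 4))*(-4) = (-11 + 4)*(-4) = -7*(-4) = 28)
H(p) = -252 (H(p) = -9*28 = -252)
-248496 + 1/(H(L(-8)) + 137977) = -248496 + 1/(-252 + 137977) = -248496 + 1/137725 = -34224111599/137725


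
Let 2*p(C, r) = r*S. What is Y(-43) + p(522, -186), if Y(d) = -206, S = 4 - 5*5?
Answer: 1747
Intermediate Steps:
S = -21 (S = 4 - 25 = -21)
p(C, r) = -21*r/2 (p(C, r) = (r*(-21))/2 = (-21*r)/2 = -21*r/2)
Y(-43) + p(522, -186) = -206 - 21/2*(-186) = -206 + 1953 = 1747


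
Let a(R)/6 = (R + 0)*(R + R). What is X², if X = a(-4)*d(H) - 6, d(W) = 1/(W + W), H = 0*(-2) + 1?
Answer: 8100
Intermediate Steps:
H = 1 (H = 0 + 1 = 1)
d(W) = 1/(2*W)
a(R) = 12*R² (a(R) = 6*((R + 0)*(R + R)) = 6*(R*(2*R)) = 6*(2*R²) = 12*R²)
X = 90 (X = (12*(-4)²)*((½)/1) - 6 = (12*16)*((½)*1) - 6 = 192*(½) - 6 = 96 - 6 = 90)
X² = 90² = 8100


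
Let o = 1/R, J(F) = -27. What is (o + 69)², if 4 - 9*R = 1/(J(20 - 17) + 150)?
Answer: 1224020196/241081 ≈ 5077.2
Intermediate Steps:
R = 491/1107 (R = 4/9 - 1/(9*(-27 + 150)) = 4/9 - ⅑/123 = 4/9 - ⅑*1/123 = 4/9 - 1/1107 = 491/1107 ≈ 0.44354)
o = 1107/491 (o = 1/(491/1107) = 1107/491 ≈ 2.2546)
(o + 69)² = (1107/491 + 69)² = (34986/491)² = 1224020196/241081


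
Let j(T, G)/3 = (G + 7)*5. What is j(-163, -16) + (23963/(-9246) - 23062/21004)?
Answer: -3366744118/24275373 ≈ -138.69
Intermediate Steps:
j(T, G) = 105 + 15*G (j(T, G) = 3*((G + 7)*5) = 3*((7 + G)*5) = 3*(35 + 5*G) = 105 + 15*G)
j(-163, -16) + (23963/(-9246) - 23062/21004) = (105 + 15*(-16)) + (23963/(-9246) - 23062/21004) = (105 - 240) + (23963*(-1/9246) - 23062*1/21004) = -135 + (-23963/9246 - 11531/10502) = -135 - 89568763/24275373 = -3366744118/24275373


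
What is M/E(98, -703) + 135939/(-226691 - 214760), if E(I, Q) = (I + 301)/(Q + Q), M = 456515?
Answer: -14913149096329/9270471 ≈ -1.6087e+6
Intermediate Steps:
E(I, Q) = (301 + I)/(2*Q) (E(I, Q) = (301 + I)/((2*Q)) = (301 + I)*(1/(2*Q)) = (301 + I)/(2*Q))
M/E(98, -703) + 135939/(-226691 - 214760) = 456515/(((½)*(301 + 98)/(-703))) + 135939/(-226691 - 214760) = 456515/(((½)*(-1/703)*399)) + 135939/(-441451) = 456515/(-21/74) + 135939*(-1/441451) = 456515*(-74/21) - 135939/441451 = -33782110/21 - 135939/441451 = -14913149096329/9270471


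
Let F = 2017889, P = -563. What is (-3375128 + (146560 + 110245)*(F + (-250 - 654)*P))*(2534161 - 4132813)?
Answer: -1037368524669621804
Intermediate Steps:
(-3375128 + (146560 + 110245)*(F + (-250 - 654)*P))*(2534161 - 4132813) = (-3375128 + (146560 + 110245)*(2017889 + (-250 - 654)*(-563)))*(2534161 - 4132813) = (-3375128 + 256805*(2017889 - 904*(-563)))*(-1598652) = (-3375128 + 256805*(2017889 + 508952))*(-1598652) = (-3375128 + 256805*2526841)*(-1598652) = (-3375128 + 648905403005)*(-1598652) = 648902027877*(-1598652) = -1037368524669621804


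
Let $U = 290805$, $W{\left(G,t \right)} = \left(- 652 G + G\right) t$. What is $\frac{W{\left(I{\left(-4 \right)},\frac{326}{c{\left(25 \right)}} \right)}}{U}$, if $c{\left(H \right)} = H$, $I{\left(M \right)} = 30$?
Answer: $- \frac{424452}{484675} \approx -0.87575$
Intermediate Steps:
$W{\left(G,t \right)} = - 651 G t$
$\frac{W{\left(I{\left(-4 \right)},\frac{326}{c{\left(25 \right)}} \right)}}{U} = \frac{\left(-651\right) 30 \cdot \frac{326}{25}}{290805} = \left(-651\right) 30 \cdot 326 \cdot \frac{1}{25} \cdot \frac{1}{290805} = \left(-651\right) 30 \cdot \frac{326}{25} \cdot \frac{1}{290805} = \left(- \frac{1273356}{5}\right) \frac{1}{290805} = - \frac{424452}{484675}$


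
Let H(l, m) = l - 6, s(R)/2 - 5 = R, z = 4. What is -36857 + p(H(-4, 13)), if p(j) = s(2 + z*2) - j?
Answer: -36817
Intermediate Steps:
s(R) = 10 + 2*R
H(l, m) = -6 + l
p(j) = 30 - j (p(j) = (10 + 2*(2 + 4*2)) - j = (10 + 2*(2 + 8)) - j = (10 + 2*10) - j = (10 + 20) - j = 30 - j)
-36857 + p(H(-4, 13)) = -36857 + (30 - (-6 - 4)) = -36857 + (30 - 1*(-10)) = -36857 + (30 + 10) = -36857 + 40 = -36817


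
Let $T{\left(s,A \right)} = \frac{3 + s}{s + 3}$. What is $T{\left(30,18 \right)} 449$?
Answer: $449$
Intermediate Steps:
$T{\left(s,A \right)} = 1$ ($T{\left(s,A \right)} = \frac{3 + s}{3 + s} = 1$)
$T{\left(30,18 \right)} 449 = 1 \cdot 449 = 449$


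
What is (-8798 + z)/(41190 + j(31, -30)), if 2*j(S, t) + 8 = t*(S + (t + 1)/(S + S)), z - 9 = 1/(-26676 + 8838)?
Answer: -4860123673/22521696903 ≈ -0.21580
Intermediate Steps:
z = 160541/17838 (z = 9 + 1/(-26676 + 8838) = 9 + 1/(-17838) = 9 - 1/17838 = 160541/17838 ≈ 8.9999)
j(S, t) = -4 + t*(S + (1 + t)/(2*S))/2 (j(S, t) = -4 + (t*(S + (t + 1)/(S + S)))/2 = -4 + (t*(S + (1 + t)/((2*S))))/2 = -4 + (t*(S + (1 + t)*(1/(2*S))))/2 = -4 + (t*(S + (1 + t)/(2*S)))/2 = -4 + t*(S + (1 + t)/(2*S))/2)
(-8798 + z)/(41190 + j(31, -30)) = (-8798 + 160541/17838)/(41190 + (¼)*(-30 + (-30)² + 2*31*(-8 + 31*(-30)))/31) = -156778183/(17838*(41190 + (¼)*(1/31)*(-30 + 900 + 2*31*(-8 - 930)))) = -156778183/(17838*(41190 + (¼)*(1/31)*(-30 + 900 + 2*31*(-938)))) = -156778183/(17838*(41190 + (¼)*(1/31)*(-30 + 900 - 58156))) = -156778183/(17838*(41190 + (¼)*(1/31)*(-57286))) = -156778183/(17838*(41190 - 28643/62)) = -156778183/(17838*2525137/62) = -156778183/17838*62/2525137 = -4860123673/22521696903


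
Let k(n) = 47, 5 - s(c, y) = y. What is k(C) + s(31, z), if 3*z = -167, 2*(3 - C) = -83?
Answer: 323/3 ≈ 107.67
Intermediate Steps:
C = 89/2 (C = 3 - 1/2*(-83) = 3 + 83/2 = 89/2 ≈ 44.500)
z = -167/3 (z = (1/3)*(-167) = -167/3 ≈ -55.667)
s(c, y) = 5 - y
k(C) + s(31, z) = 47 + (5 - 1*(-167/3)) = 47 + (5 + 167/3) = 47 + 182/3 = 323/3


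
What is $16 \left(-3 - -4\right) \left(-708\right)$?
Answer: $-11328$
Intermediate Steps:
$16 \left(-3 - -4\right) \left(-708\right) = 16 \left(-3 + 4\right) \left(-708\right) = 16 \cdot 1 \left(-708\right) = 16 \left(-708\right) = -11328$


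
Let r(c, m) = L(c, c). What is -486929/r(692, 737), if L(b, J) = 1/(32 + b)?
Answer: -352536596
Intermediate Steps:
r(c, m) = 1/(32 + c)
-486929/r(692, 737) = -486929/(1/(32 + 692)) = -486929/(1/724) = -486929/1/724 = -486929*724 = -352536596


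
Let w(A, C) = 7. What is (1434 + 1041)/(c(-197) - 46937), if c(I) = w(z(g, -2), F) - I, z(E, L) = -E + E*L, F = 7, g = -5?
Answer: -2475/46733 ≈ -0.052960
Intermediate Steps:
c(I) = 7 - I
(1434 + 1041)/(c(-197) - 46937) = (1434 + 1041)/((7 - 1*(-197)) - 46937) = 2475/((7 + 197) - 46937) = 2475/(204 - 46937) = 2475/(-46733) = 2475*(-1/46733) = -2475/46733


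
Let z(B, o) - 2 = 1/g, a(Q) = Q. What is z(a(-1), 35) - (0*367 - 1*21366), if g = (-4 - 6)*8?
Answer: 1709439/80 ≈ 21368.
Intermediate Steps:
g = -80 (g = -10*8 = -80)
z(B, o) = 159/80 (z(B, o) = 2 + 1/(-80) = 2 - 1/80 = 159/80)
z(a(-1), 35) - (0*367 - 1*21366) = 159/80 - (0*367 - 1*21366) = 159/80 - (0 - 21366) = 159/80 - 1*(-21366) = 159/80 + 21366 = 1709439/80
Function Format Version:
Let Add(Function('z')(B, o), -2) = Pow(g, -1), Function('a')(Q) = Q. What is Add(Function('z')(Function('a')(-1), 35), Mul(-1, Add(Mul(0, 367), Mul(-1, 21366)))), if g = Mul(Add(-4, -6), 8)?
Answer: Rational(1709439, 80) ≈ 21368.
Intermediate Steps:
g = -80 (g = Mul(-10, 8) = -80)
Function('z')(B, o) = Rational(159, 80) (Function('z')(B, o) = Add(2, Pow(-80, -1)) = Add(2, Rational(-1, 80)) = Rational(159, 80))
Add(Function('z')(Function('a')(-1), 35), Mul(-1, Add(Mul(0, 367), Mul(-1, 21366)))) = Add(Rational(159, 80), Mul(-1, Add(Mul(0, 367), Mul(-1, 21366)))) = Add(Rational(159, 80), Mul(-1, Add(0, -21366))) = Add(Rational(159, 80), Mul(-1, -21366)) = Add(Rational(159, 80), 21366) = Rational(1709439, 80)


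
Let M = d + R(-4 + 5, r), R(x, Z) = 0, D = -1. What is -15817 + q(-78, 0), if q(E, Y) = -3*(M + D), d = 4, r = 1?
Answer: -15826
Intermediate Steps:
M = 4 (M = 4 + 0 = 4)
q(E, Y) = -9 (q(E, Y) = -3*(4 - 1) = -3*3 = -9)
-15817 + q(-78, 0) = -15817 - 9 = -15826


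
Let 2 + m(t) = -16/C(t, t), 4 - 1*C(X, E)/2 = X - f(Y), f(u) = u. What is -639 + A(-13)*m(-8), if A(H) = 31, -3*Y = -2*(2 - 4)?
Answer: -2897/4 ≈ -724.25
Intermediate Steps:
Y = -4/3 (Y = -(-2)*(2 - 4)/3 = -(-2)*(-2)/3 = -⅓*4 = -4/3 ≈ -1.3333)
C(X, E) = 16/3 - 2*X (C(X, E) = 8 - 2*(X - 1*(-4/3)) = 8 - 2*(X + 4/3) = 8 - 2*(4/3 + X) = 8 + (-8/3 - 2*X) = 16/3 - 2*X)
m(t) = -2 - 16/(16/3 - 2*t)
-639 + A(-13)*m(-8) = -639 + 31*(2*(20 - 3*(-8))/(-8 + 3*(-8))) = -639 + 31*(2*(20 + 24)/(-8 - 24)) = -639 + 31*(2*44/(-32)) = -639 + 31*(2*(-1/32)*44) = -639 + 31*(-11/4) = -639 - 341/4 = -2897/4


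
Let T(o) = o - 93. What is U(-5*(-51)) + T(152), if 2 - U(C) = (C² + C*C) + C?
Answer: -130244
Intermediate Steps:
T(o) = -93 + o
U(C) = 2 - C - 2*C² (U(C) = 2 - ((C² + C*C) + C) = 2 - ((C² + C²) + C) = 2 - (2*C² + C) = 2 - (C + 2*C²) = 2 + (-C - 2*C²) = 2 - C - 2*C²)
U(-5*(-51)) + T(152) = (2 - (-5)*(-51) - 2*(-5*(-51))²) + (-93 + 152) = (2 - 1*255 - 2*255²) + 59 = (2 - 255 - 2*65025) + 59 = (2 - 255 - 130050) + 59 = -130303 + 59 = -130244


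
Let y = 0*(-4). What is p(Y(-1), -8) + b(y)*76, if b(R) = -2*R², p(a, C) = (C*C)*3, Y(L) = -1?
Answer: 192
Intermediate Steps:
y = 0
p(a, C) = 3*C² (p(a, C) = C²*3 = 3*C²)
p(Y(-1), -8) + b(y)*76 = 3*(-8)² - 2*0²*76 = 3*64 - 2*0*76 = 192 + 0*76 = 192 + 0 = 192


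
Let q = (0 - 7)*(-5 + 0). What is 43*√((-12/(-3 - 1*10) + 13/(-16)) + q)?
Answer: 43*√94939/52 ≈ 254.79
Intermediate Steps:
q = 35 (q = -7*(-5) = 35)
43*√((-12/(-3 - 1*10) + 13/(-16)) + q) = 43*√((-12/(-3 - 1*10) + 13/(-16)) + 35) = 43*√((-12/(-3 - 10) + 13*(-1/16)) + 35) = 43*√((-12/(-13) - 13/16) + 35) = 43*√((-12*(-1/13) - 13/16) + 35) = 43*√((12/13 - 13/16) + 35) = 43*√(23/208 + 35) = 43*√(7303/208) = 43*(√94939/52) = 43*√94939/52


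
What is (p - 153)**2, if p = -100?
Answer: 64009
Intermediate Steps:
(p - 153)**2 = (-100 - 153)**2 = (-253)**2 = 64009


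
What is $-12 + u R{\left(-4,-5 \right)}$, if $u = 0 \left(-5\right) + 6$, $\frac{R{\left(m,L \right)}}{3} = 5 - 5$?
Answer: $-12$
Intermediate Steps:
$R{\left(m,L \right)} = 0$ ($R{\left(m,L \right)} = 3 \left(5 - 5\right) = 3 \cdot 0 = 0$)
$u = 6$ ($u = 0 + 6 = 6$)
$-12 + u R{\left(-4,-5 \right)} = -12 + 6 \cdot 0 = -12 + 0 = -12$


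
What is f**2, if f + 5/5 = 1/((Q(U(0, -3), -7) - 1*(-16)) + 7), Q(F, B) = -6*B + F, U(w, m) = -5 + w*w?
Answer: 3481/3600 ≈ 0.96694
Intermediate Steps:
U(w, m) = -5 + w**2
Q(F, B) = F - 6*B
f = -59/60 (f = -1 + 1/((((-5 + 0**2) - 6*(-7)) - 1*(-16)) + 7) = -1 + 1/((((-5 + 0) + 42) + 16) + 7) = -1 + 1/(((-5 + 42) + 16) + 7) = -1 + 1/((37 + 16) + 7) = -1 + 1/(53 + 7) = -1 + 1/60 = -59/60 ≈ -0.98333)
f**2 = (-59/60)**2 = 3481/3600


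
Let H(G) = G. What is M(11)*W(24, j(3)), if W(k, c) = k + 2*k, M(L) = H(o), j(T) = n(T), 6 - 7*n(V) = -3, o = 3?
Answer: 216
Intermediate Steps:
n(V) = 9/7 (n(V) = 6/7 - ⅐*(-3) = 6/7 + 3/7 = 9/7)
j(T) = 9/7
M(L) = 3
W(k, c) = 3*k
M(11)*W(24, j(3)) = 3*(3*24) = 3*72 = 216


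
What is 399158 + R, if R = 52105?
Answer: 451263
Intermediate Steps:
399158 + R = 399158 + 52105 = 451263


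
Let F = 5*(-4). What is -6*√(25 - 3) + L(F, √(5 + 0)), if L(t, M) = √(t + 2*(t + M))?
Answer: -6*√22 + I*√(60 - 2*√5) ≈ -28.142 + 7.4517*I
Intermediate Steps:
F = -20
L(t, M) = √(2*M + 3*t) (L(t, M) = √(t + 2*(M + t)) = √(t + (2*M + 2*t)) = √(2*M + 3*t))
-6*√(25 - 3) + L(F, √(5 + 0)) = -6*√(25 - 3) + √(2*√(5 + 0) + 3*(-20)) = -6*√22 + √(2*√5 - 60) = -6*√22 + √(-60 + 2*√5) = √(-60 + 2*√5) - 6*√22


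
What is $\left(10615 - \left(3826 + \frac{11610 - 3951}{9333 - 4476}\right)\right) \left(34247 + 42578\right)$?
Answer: $\frac{844217479350}{1619} \approx 5.2144 \cdot 10^{8}$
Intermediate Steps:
$\left(10615 - \left(3826 + \frac{11610 - 3951}{9333 - 4476}\right)\right) \left(34247 + 42578\right) = \left(10615 - \left(3826 + \frac{7659}{4857}\right)\right) 76825 = \left(10615 - \left(3826 + 7659 \cdot \frac{1}{4857}\right)\right) 76825 = \left(10615 - \frac{6196847}{1619}\right) 76825 = \frac{10988838}{1619} \cdot 76825 = \frac{844217479350}{1619}$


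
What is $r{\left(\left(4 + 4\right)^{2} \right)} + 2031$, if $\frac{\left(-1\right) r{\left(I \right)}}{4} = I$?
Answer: $1775$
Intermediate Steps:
$r{\left(I \right)} = - 4 I$
$r{\left(\left(4 + 4\right)^{2} \right)} + 2031 = - 4 \left(4 + 4\right)^{2} + 2031 = - 4 \cdot 8^{2} + 2031 = \left(-4\right) 64 + 2031 = -256 + 2031 = 1775$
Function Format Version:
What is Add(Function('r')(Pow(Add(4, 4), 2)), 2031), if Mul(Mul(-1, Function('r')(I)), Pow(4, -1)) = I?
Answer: 1775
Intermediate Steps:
Function('r')(I) = Mul(-4, I)
Add(Function('r')(Pow(Add(4, 4), 2)), 2031) = Add(Mul(-4, Pow(Add(4, 4), 2)), 2031) = Add(Mul(-4, Pow(8, 2)), 2031) = Add(Mul(-4, 64), 2031) = Add(-256, 2031) = 1775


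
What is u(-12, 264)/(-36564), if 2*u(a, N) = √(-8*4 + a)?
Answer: -I*√11/36564 ≈ -9.0707e-5*I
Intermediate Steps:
u(a, N) = √(-32 + a)/2 (u(a, N) = √(-8*4 + a)/2 = √(-32 + a)/2)
u(-12, 264)/(-36564) = (√(-32 - 12)/2)/(-36564) = (√(-44)/2)*(-1/36564) = ((2*I*√11)/2)*(-1/36564) = (I*√11)*(-1/36564) = -I*√11/36564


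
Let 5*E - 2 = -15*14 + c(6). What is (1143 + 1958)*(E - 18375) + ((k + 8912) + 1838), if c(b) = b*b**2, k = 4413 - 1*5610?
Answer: -284831802/5 ≈ -5.6966e+7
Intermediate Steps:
k = -1197 (k = 4413 - 5610 = -1197)
c(b) = b**3
E = 8/5 (E = 2/5 + (-15*14 + 6**3)/5 = 2/5 + (-210 + 216)/5 = 2/5 + (1/5)*6 = 2/5 + 6/5 = 8/5 ≈ 1.6000)
(1143 + 1958)*(E - 18375) + ((k + 8912) + 1838) = (1143 + 1958)*(8/5 - 18375) + ((-1197 + 8912) + 1838) = 3101*(-91867/5) + (7715 + 1838) = -284879567/5 + 9553 = -284831802/5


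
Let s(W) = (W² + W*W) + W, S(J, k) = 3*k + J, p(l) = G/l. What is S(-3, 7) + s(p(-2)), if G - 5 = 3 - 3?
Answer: 28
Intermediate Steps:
G = 5 (G = 5 + (3 - 3) = 5 + 0 = 5)
p(l) = 5/l
S(J, k) = J + 3*k
s(W) = W + 2*W² (s(W) = (W² + W²) + W = 2*W² + W = W + 2*W²)
S(-3, 7) + s(p(-2)) = (-3 + 3*7) + (5/(-2))*(1 + 2*(5/(-2))) = (-3 + 21) + (5*(-½))*(1 + 2*(5*(-½))) = 18 - 5*(1 + 2*(-5/2))/2 = 18 - 5*(1 - 5)/2 = 18 - 5/2*(-4) = 18 + 10 = 28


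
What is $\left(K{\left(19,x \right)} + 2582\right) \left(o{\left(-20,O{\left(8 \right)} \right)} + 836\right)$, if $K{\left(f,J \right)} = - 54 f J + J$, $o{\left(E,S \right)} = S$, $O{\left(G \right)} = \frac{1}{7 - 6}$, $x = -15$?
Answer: $15030009$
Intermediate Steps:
$O{\left(G \right)} = 1$ ($O{\left(G \right)} = 1^{-1} = 1$)
$K{\left(f,J \right)} = J - 54 J f$ ($K{\left(f,J \right)} = - 54 J f + J = J - 54 J f$)
$\left(K{\left(19,x \right)} + 2582\right) \left(o{\left(-20,O{\left(8 \right)} \right)} + 836\right) = \left(- 15 \left(1 - 1026\right) + 2582\right) \left(1 + 836\right) = \left(- 15 \left(1 - 1026\right) + 2582\right) 837 = \left(\left(-15\right) \left(-1025\right) + 2582\right) 837 = \left(15375 + 2582\right) 837 = 17957 \cdot 837 = 15030009$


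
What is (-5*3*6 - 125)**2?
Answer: 46225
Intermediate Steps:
(-5*3*6 - 125)**2 = (-15*6 - 125)**2 = (-90 - 125)**2 = (-215)**2 = 46225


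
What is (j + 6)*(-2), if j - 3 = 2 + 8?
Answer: -38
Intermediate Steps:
j = 13 (j = 3 + (2 + 8) = 3 + 10 = 13)
(j + 6)*(-2) = (13 + 6)*(-2) = 19*(-2) = -38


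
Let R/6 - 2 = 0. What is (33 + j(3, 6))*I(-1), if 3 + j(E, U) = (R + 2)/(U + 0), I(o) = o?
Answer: -97/3 ≈ -32.333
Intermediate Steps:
R = 12 (R = 12 + 6*0 = 12 + 0 = 12)
j(E, U) = -3 + 14/U (j(E, U) = -3 + (12 + 2)/(U + 0) = -3 + 14/U)
(33 + j(3, 6))*I(-1) = (33 + (-3 + 14/6))*(-1) = (33 + (-3 + 14*(⅙)))*(-1) = (33 + (-3 + 7/3))*(-1) = (33 - ⅔)*(-1) = (97/3)*(-1) = -97/3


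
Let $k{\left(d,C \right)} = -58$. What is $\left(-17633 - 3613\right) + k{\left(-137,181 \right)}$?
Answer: $-21304$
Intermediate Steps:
$\left(-17633 - 3613\right) + k{\left(-137,181 \right)} = \left(-17633 - 3613\right) - 58 = -21246 - 58 = -21304$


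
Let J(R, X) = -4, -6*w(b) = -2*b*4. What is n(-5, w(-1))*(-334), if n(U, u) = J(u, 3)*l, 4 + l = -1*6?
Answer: -13360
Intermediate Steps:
w(b) = 4*b/3 (w(b) = -(-2*b)*4/6 = -(-4)*b/3 = 4*b/3)
l = -10 (l = -4 - 1*6 = -4 - 6 = -10)
n(U, u) = 40 (n(U, u) = -4*(-10) = 40)
n(-5, w(-1))*(-334) = 40*(-334) = -13360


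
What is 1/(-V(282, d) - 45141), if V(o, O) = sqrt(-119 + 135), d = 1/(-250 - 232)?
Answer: -1/45145 ≈ -2.2151e-5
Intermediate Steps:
d = -1/482 (d = 1/(-482) = -1/482 ≈ -0.0020747)
V(o, O) = 4 (V(o, O) = sqrt(16) = 4)
1/(-V(282, d) - 45141) = 1/(-1*4 - 45141) = 1/(-4 - 45141) = 1/(-45145) = -1/45145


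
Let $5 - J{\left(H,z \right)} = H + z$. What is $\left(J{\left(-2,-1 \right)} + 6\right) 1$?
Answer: $14$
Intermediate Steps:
$J{\left(H,z \right)} = 5 - H - z$ ($J{\left(H,z \right)} = 5 - \left(H + z\right) = 5 - H - z$)
$\left(J{\left(-2,-1 \right)} + 6\right) 1 = \left(\left(5 - -2 - -1\right) + 6\right) 1 = \left(\left(5 + 2 + 1\right) + 6\right) 1 = \left(8 + 6\right) 1 = 14 \cdot 1 = 14$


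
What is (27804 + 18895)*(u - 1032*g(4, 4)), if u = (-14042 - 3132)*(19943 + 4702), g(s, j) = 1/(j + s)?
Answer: -19765508611941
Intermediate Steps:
u = -423253230 (u = -17174*24645 = -423253230)
(27804 + 18895)*(u - 1032*g(4, 4)) = (27804 + 18895)*(-423253230 - 1032/(4 + 4)) = 46699*(-423253230 - 1032/8) = 46699*(-423253230 - 1032*1/8) = 46699*(-423253230 - 129) = 46699*(-423253359) = -19765508611941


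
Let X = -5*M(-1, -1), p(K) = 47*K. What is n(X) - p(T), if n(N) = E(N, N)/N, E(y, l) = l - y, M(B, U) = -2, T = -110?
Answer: 5170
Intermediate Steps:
X = 10 (X = -5*(-2) = 10)
n(N) = 0 (n(N) = (N - N)/N = 0/N = 0)
n(X) - p(T) = 0 - 47*(-110) = 0 - 1*(-5170) = 0 + 5170 = 5170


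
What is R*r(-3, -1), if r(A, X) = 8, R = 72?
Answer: 576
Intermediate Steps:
R*r(-3, -1) = 72*8 = 576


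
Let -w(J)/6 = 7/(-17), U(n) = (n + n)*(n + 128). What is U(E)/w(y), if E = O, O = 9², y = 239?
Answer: 95931/7 ≈ 13704.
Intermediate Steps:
O = 81
E = 81
U(n) = 2*n*(128 + n) (U(n) = (2*n)*(128 + n) = 2*n*(128 + n))
w(J) = 42/17 (w(J) = -6*7/(-17) = -(-6)*7/17 = -6*(-7/17) = 42/17)
U(E)/w(y) = (2*81*(128 + 81))/(42/17) = (2*81*209)*(17/42) = 33858*(17/42) = 95931/7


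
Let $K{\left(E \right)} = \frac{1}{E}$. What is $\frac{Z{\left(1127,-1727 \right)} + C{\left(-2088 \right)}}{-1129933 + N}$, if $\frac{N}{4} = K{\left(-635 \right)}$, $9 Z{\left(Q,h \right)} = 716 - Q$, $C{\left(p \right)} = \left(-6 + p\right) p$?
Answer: $- \frac{8329091165}{2152522377} \approx -3.8695$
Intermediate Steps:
$C{\left(p \right)} = p \left(-6 + p\right)$
$Z{\left(Q,h \right)} = \frac{716}{9} - \frac{Q}{9}$ ($Z{\left(Q,h \right)} = \frac{716 - Q}{9} = \frac{716}{9} - \frac{Q}{9}$)
$N = - \frac{4}{635}$ ($N = \frac{4}{-635} = 4 \left(- \frac{1}{635}\right) = - \frac{4}{635} \approx -0.0062992$)
$\frac{Z{\left(1127,-1727 \right)} + C{\left(-2088 \right)}}{-1129933 + N} = \frac{\left(\frac{716}{9} - \frac{1127}{9}\right) - 2088 \left(-6 - 2088\right)}{-1129933 - \frac{4}{635}} = \frac{\left(\frac{716}{9} - \frac{1127}{9}\right) - -4372272}{- \frac{717507459}{635}} = \left(- \frac{137}{3} + 4372272\right) \left(- \frac{635}{717507459}\right) = \frac{13116679}{3} \left(- \frac{635}{717507459}\right) = - \frac{8329091165}{2152522377}$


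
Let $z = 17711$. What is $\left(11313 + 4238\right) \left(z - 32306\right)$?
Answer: $-226966845$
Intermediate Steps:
$\left(11313 + 4238\right) \left(z - 32306\right) = \left(11313 + 4238\right) \left(17711 - 32306\right) = 15551 \left(-14595\right) = -226966845$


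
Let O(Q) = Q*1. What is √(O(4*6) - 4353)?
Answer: 3*I*√481 ≈ 65.795*I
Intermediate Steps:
O(Q) = Q
√(O(4*6) - 4353) = √(4*6 - 4353) = √(24 - 4353) = √(-4329) = 3*I*√481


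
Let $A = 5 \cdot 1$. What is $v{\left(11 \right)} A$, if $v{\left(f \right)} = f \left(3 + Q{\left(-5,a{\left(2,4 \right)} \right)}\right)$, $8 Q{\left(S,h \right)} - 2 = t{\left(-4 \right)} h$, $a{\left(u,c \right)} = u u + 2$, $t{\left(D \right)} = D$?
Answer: $\frac{55}{4} \approx 13.75$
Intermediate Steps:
$a{\left(u,c \right)} = 2 + u^{2}$ ($a{\left(u,c \right)} = u^{2} + 2 = 2 + u^{2}$)
$Q{\left(S,h \right)} = \frac{1}{4} - \frac{h}{2}$ ($Q{\left(S,h \right)} = \frac{1}{4} + \frac{\left(-4\right) h}{8} = \frac{1}{4} - \frac{h}{2}$)
$A = 5$
$v{\left(f \right)} = \frac{f}{4}$ ($v{\left(f \right)} = f \left(3 + \left(\frac{1}{4} - \frac{2 + 2^{2}}{2}\right)\right) = f \left(3 + \left(\frac{1}{4} - \frac{2 + 4}{2}\right)\right) = f \left(3 + \left(\frac{1}{4} - 3\right)\right) = f \left(3 - \frac{11}{4}\right) = f \frac{1}{4} = \frac{f}{4}$)
$v{\left(11 \right)} A = \frac{1}{4} \cdot 11 \cdot 5 = \frac{11}{4} \cdot 5 = \frac{55}{4}$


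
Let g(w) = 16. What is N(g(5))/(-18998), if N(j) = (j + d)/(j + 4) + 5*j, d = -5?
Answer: -1611/379960 ≈ -0.0042399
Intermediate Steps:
N(j) = 5*j + (-5 + j)/(4 + j) (N(j) = (j - 5)/(j + 4) + 5*j = (-5 + j)/(4 + j) + 5*j = 5*j + (-5 + j)/(4 + j))
N(g(5))/(-18998) = ((-5 + 5*16² + 21*16)/(4 + 16))/(-18998) = ((-5 + 5*256 + 336)/20)*(-1/18998) = ((-5 + 1280 + 336)/20)*(-1/18998) = ((1/20)*1611)*(-1/18998) = (1611/20)*(-1/18998) = -1611/379960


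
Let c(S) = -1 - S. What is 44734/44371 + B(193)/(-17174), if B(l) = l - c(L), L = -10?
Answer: 380048726/381013777 ≈ 0.99747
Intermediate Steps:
B(l) = -9 + l (B(l) = l - (-1 - 1*(-10)) = l - (-1 + 10) = l - 1*9 = l - 9 = -9 + l)
44734/44371 + B(193)/(-17174) = 44734/44371 + (-9 + 193)/(-17174) = 44734*(1/44371) + 184*(-1/17174) = 44734/44371 - 92/8587 = 380048726/381013777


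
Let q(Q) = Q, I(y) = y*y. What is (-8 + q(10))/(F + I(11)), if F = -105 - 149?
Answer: -2/133 ≈ -0.015038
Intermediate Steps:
I(y) = y²
F = -254
(-8 + q(10))/(F + I(11)) = (-8 + 10)/(-254 + 11²) = 2/(-254 + 121) = 2/(-133) = 2*(-1/133) = -2/133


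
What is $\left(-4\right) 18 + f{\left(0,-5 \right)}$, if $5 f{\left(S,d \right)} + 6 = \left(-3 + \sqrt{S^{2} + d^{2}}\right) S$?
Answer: $- \frac{366}{5} \approx -73.2$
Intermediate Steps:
$f{\left(S,d \right)} = - \frac{6}{5} + \frac{S \left(-3 + \sqrt{S^{2} + d^{2}}\right)}{5}$ ($f{\left(S,d \right)} = - \frac{6}{5} + \frac{\left(-3 + \sqrt{S^{2} + d^{2}}\right) S}{5} = - \frac{6}{5} + \frac{S \left(-3 + \sqrt{S^{2} + d^{2}}\right)}{5}$)
$\left(-4\right) 18 + f{\left(0,-5 \right)} = \left(-4\right) 18 - \left(\frac{6}{5} + 0 \sqrt{0^{2} + \left(-5\right)^{2}}\right) = -72 + \left(- \frac{6}{5} + 0 + \frac{1}{5} \cdot 0 \sqrt{0 + 25}\right) = -72 + \left(- \frac{6}{5} + 0 + \frac{1}{5} \cdot 0 \sqrt{25}\right) = -72 + \left(- \frac{6}{5} + 0 + \frac{1}{5} \cdot 0 \cdot 5\right) = -72 + \left(- \frac{6}{5} + 0 + 0\right) = -72 - \frac{6}{5} = - \frac{366}{5}$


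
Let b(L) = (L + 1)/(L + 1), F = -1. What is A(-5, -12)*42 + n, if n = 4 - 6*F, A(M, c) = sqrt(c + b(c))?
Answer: 10 + 42*I*sqrt(11) ≈ 10.0 + 139.3*I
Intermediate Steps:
b(L) = 1 (b(L) = (1 + L)/(1 + L) = 1)
A(M, c) = sqrt(1 + c) (A(M, c) = sqrt(c + 1) = sqrt(1 + c))
n = 10 (n = 4 - 6*(-1) = 4 + 6 = 10)
A(-5, -12)*42 + n = sqrt(1 - 12)*42 + 10 = sqrt(-11)*42 + 10 = (I*sqrt(11))*42 + 10 = 42*I*sqrt(11) + 10 = 10 + 42*I*sqrt(11)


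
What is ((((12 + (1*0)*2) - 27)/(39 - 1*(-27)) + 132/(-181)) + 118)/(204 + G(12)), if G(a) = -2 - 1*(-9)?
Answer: 466067/840202 ≈ 0.55471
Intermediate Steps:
G(a) = 7 (G(a) = -2 + 9 = 7)
((((12 + (1*0)*2) - 27)/(39 - 1*(-27)) + 132/(-181)) + 118)/(204 + G(12)) = ((((12 + (1*0)*2) - 27)/(39 - 1*(-27)) + 132/(-181)) + 118)/(204 + 7) = ((((12 + 0*2) - 27)/(39 + 27) + 132*(-1/181)) + 118)/211 = ((((12 + 0) - 27)/66 - 132/181) + 118)*(1/211) = (((12 - 27)*(1/66) - 132/181) + 118)*(1/211) = ((-15*1/66 - 132/181) + 118)*(1/211) = ((-5/22 - 132/181) + 118)*(1/211) = (-3809/3982 + 118)*(1/211) = (466067/3982)*(1/211) = 466067/840202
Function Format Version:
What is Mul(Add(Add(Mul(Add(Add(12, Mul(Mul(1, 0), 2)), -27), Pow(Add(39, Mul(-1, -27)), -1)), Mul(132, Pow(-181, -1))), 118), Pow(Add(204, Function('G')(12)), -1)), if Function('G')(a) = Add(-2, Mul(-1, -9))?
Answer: Rational(466067, 840202) ≈ 0.55471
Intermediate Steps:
Function('G')(a) = 7 (Function('G')(a) = Add(-2, 9) = 7)
Mul(Add(Add(Mul(Add(Add(12, Mul(Mul(1, 0), 2)), -27), Pow(Add(39, Mul(-1, -27)), -1)), Mul(132, Pow(-181, -1))), 118), Pow(Add(204, Function('G')(12)), -1)) = Mul(Add(Add(Mul(Add(Add(12, Mul(Mul(1, 0), 2)), -27), Pow(Add(39, Mul(-1, -27)), -1)), Mul(132, Pow(-181, -1))), 118), Pow(Add(204, 7), -1)) = Mul(Add(Add(Mul(Add(Add(12, Mul(0, 2)), -27), Pow(Add(39, 27), -1)), Mul(132, Rational(-1, 181))), 118), Pow(211, -1)) = Mul(Add(Add(Mul(Add(Add(12, 0), -27), Pow(66, -1)), Rational(-132, 181)), 118), Rational(1, 211)) = Mul(Add(Add(Mul(Add(12, -27), Rational(1, 66)), Rational(-132, 181)), 118), Rational(1, 211)) = Mul(Add(Add(Mul(-15, Rational(1, 66)), Rational(-132, 181)), 118), Rational(1, 211)) = Mul(Add(Add(Rational(-5, 22), Rational(-132, 181)), 118), Rational(1, 211)) = Mul(Add(Rational(-3809, 3982), 118), Rational(1, 211)) = Mul(Rational(466067, 3982), Rational(1, 211)) = Rational(466067, 840202)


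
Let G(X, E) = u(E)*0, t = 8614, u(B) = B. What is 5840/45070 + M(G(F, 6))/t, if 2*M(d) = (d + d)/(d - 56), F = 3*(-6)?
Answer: 584/4507 ≈ 0.12958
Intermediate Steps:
F = -18
G(X, E) = 0 (G(X, E) = E*0 = 0)
M(d) = d/(-56 + d) (M(d) = ((d + d)/(d - 56))/2 = ((2*d)/(-56 + d))/2 = (2*d/(-56 + d))/2 = d/(-56 + d))
5840/45070 + M(G(F, 6))/t = 5840/45070 + (0/(-56 + 0))/8614 = 5840*(1/45070) + (0/(-56))*(1/8614) = 584/4507 + (0*(-1/56))*(1/8614) = 584/4507 + 0*(1/8614) = 584/4507 + 0 = 584/4507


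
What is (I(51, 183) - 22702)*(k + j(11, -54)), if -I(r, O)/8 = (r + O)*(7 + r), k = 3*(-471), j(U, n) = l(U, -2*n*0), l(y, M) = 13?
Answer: 183789200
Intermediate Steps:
j(U, n) = 13
k = -1413
I(r, O) = -8*(7 + r)*(O + r) (I(r, O) = -8*(r + O)*(7 + r) = -8*(O + r)*(7 + r) = -8*(7 + r)*(O + r))
(I(51, 183) - 22702)*(k + j(11, -54)) = ((-56*183 - 56*51 - 8*51² - 8*183*51) - 22702)*(-1413 + 13) = ((-10248 - 2856 - 8*2601 - 74664) - 22702)*(-1400) = ((-10248 - 2856 - 20808 - 74664) - 22702)*(-1400) = (-108576 - 22702)*(-1400) = -131278*(-1400) = 183789200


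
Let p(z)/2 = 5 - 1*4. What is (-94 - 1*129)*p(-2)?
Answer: -446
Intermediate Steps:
p(z) = 2 (p(z) = 2*(5 - 1*4) = 2*(5 - 4) = 2*1 = 2)
(-94 - 1*129)*p(-2) = (-94 - 1*129)*2 = (-94 - 129)*2 = -223*2 = -446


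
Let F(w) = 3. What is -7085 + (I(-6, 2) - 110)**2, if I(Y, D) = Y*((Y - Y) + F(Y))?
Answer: 9299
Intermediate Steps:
I(Y, D) = 3*Y (I(Y, D) = Y*((Y - Y) + 3) = Y*(0 + 3) = Y*3 = 3*Y)
-7085 + (I(-6, 2) - 110)**2 = -7085 + (3*(-6) - 110)**2 = -7085 + (-18 - 110)**2 = -7085 + (-128)**2 = -7085 + 16384 = 9299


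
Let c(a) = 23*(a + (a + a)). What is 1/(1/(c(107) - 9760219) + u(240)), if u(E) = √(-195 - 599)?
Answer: -9752836/75523541174059425 - 95117810042896*I*√794/75523541174059425 ≈ -1.2914e-10 - 0.035489*I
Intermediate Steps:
c(a) = 69*a (c(a) = 23*(a + 2*a) = 23*(3*a) = 69*a)
u(E) = I*√794 (u(E) = √(-794) = I*√794)
1/(1/(c(107) - 9760219) + u(240)) = 1/(1/(69*107 - 9760219) + I*√794) = 1/(1/(7383 - 9760219) + I*√794) = 1/(1/(-9752836) + I*√794) = 1/(-1/9752836 + I*√794)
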